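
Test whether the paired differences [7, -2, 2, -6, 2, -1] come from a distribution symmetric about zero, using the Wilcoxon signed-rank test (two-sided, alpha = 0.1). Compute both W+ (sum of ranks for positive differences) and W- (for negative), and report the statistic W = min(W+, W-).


Step 1: Drop any zero differences (none here) and take |d_i|.
|d| = [7, 2, 2, 6, 2, 1]
Step 2: Midrank |d_i| (ties get averaged ranks).
ranks: |7|->6, |2|->3, |2|->3, |6|->5, |2|->3, |1|->1
Step 3: Attach original signs; sum ranks with positive sign and with negative sign.
W+ = 6 + 3 + 3 = 12
W- = 3 + 5 + 1 = 9
(Check: W+ + W- = 21 should equal n(n+1)/2 = 21.)
Step 4: Test statistic W = min(W+, W-) = 9.
Step 5: Ties in |d|, so use the tie-corrected normal approximation.
        E[W] = n(n+1)/4 = 6*7/4 = 10.5.
        Tie groups: |d|=2 (t=3); sum(t^3 - t) = 24.
        Var[W] = n(n+1)(2n+1)/24 - sum(t^3-t)/48 = 546/24 - 24/48 = 22.25.
        z = (W - E[W]) / sqrt(Var[W]) = (9 - 10.5) / 4.7170 = -0.3180.
        Two-sided p = 2*Phi(z) = 0.750485.
Step 6: alpha = 0.1. fail to reject H0.

W+ = 12, W- = 9, W = min = 9, p = 0.750485, fail to reject H0.


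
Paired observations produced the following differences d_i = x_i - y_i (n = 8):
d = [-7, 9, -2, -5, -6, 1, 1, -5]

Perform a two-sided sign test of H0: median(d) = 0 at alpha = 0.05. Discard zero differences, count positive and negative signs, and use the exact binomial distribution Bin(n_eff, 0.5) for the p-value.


Step 1: Discard zero differences. Original n = 8; n_eff = number of nonzero differences = 8.
Nonzero differences (with sign): -7, +9, -2, -5, -6, +1, +1, -5
Step 2: Count signs: positive = 3, negative = 5.
Step 3: Under H0: P(positive) = 0.5, so the number of positives S ~ Bin(8, 0.5).
Step 4: Two-sided exact p-value = sum of Bin(8,0.5) probabilities at or below the observed probability = 0.726562.
Step 5: alpha = 0.05. fail to reject H0.

n_eff = 8, pos = 3, neg = 5, p = 0.726562, fail to reject H0.


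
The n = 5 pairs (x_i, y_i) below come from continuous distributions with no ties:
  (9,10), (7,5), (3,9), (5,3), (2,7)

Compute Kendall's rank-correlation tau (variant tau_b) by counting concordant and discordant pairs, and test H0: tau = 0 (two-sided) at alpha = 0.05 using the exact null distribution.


Step 1: Enumerate the 10 unordered pairs (i,j) with i<j and classify each by sign(x_j-x_i) * sign(y_j-y_i).
  (1,2):dx=-2,dy=-5->C; (1,3):dx=-6,dy=-1->C; (1,4):dx=-4,dy=-7->C; (1,5):dx=-7,dy=-3->C
  (2,3):dx=-4,dy=+4->D; (2,4):dx=-2,dy=-2->C; (2,5):dx=-5,dy=+2->D; (3,4):dx=+2,dy=-6->D
  (3,5):dx=-1,dy=-2->C; (4,5):dx=-3,dy=+4->D
Step 2: C = 6, D = 4, total pairs = 10.
Step 3: tau = (C - D)/(n(n-1)/2) = (6 - 4)/10 = 0.200000.
Step 4: Exact two-sided p-value (enumerate n! = 120 permutations of y under H0): p = 0.816667.
Step 5: alpha = 0.05. fail to reject H0.

tau_b = 0.2000 (C=6, D=4), p = 0.816667, fail to reject H0.


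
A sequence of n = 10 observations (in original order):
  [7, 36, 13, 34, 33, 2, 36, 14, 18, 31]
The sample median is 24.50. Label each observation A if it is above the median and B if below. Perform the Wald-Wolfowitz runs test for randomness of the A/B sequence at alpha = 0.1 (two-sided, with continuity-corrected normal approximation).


Step 1: Compute median = 24.50; label A = above, B = below.
Labels in order: BABAABABBA  (n_A = 5, n_B = 5)
Step 2: Count runs R = 8.
Step 3: Under H0 (random ordering), E[R] = 2*n_A*n_B/(n_A+n_B) + 1 = 2*5*5/10 + 1 = 6.0000.
        Var[R] = 2*n_A*n_B*(2*n_A*n_B - n_A - n_B) / ((n_A+n_B)^2 * (n_A+n_B-1)) = 2000/900 = 2.2222.
        SD[R] = 1.4907.
Step 4: Continuity-corrected z = (R - 0.5 - E[R]) / SD[R] = (8 - 0.5 - 6.0000) / 1.4907 = 1.0062.
Step 5: Two-sided p-value via normal approximation = 2*(1 - Phi(|z|)) = 0.314305.
Step 6: alpha = 0.1. fail to reject H0.

R = 8, z = 1.0062, p = 0.314305, fail to reject H0.


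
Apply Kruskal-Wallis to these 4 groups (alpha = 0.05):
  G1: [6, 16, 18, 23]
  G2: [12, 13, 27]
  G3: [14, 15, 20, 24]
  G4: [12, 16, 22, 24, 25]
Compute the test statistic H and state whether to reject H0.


Step 1: Combine all N = 16 observations and assign midranks.
sorted (value, group, rank): (6,G1,1), (12,G2,2.5), (12,G4,2.5), (13,G2,4), (14,G3,5), (15,G3,6), (16,G1,7.5), (16,G4,7.5), (18,G1,9), (20,G3,10), (22,G4,11), (23,G1,12), (24,G3,13.5), (24,G4,13.5), (25,G4,15), (27,G2,16)
Step 2: Sum ranks within each group.
R_1 = 29.5 (n_1 = 4)
R_2 = 22.5 (n_2 = 3)
R_3 = 34.5 (n_3 = 4)
R_4 = 49.5 (n_4 = 5)
Step 3: H = 12/(N(N+1)) * sum(R_i^2/n_i) - 3(N+1)
     = 12/(16*17) * (29.5^2/4 + 22.5^2/3 + 34.5^2/4 + 49.5^2/5) - 3*17
     = 0.044118 * 1173.92 - 51
     = 0.790809.
Step 4: Ties present; correction factor C = 1 - 18/(16^3 - 16) = 0.995588. Corrected H = 0.790809 / 0.995588 = 0.794313.
Step 5: Under H0, H ~ chi^2(3); p-value = 0.850827.
Step 6: alpha = 0.05. fail to reject H0.

H = 0.7943, df = 3, p = 0.850827, fail to reject H0.


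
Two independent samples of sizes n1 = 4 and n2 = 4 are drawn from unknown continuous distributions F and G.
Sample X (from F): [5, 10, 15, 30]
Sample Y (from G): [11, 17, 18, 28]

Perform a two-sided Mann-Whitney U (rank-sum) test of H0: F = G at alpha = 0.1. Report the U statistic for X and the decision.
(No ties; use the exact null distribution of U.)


Step 1: Combine and sort all 8 observations; assign midranks.
sorted (value, group): (5,X), (10,X), (11,Y), (15,X), (17,Y), (18,Y), (28,Y), (30,X)
ranks: 5->1, 10->2, 11->3, 15->4, 17->5, 18->6, 28->7, 30->8
Step 2: Rank sum for X: R1 = 1 + 2 + 4 + 8 = 15.
Step 3: U_X = R1 - n1(n1+1)/2 = 15 - 4*5/2 = 15 - 10 = 5.
       U_Y = n1*n2 - U_X = 16 - 5 = 11.
Step 4: No ties, so the exact null distribution of U (based on enumerating the C(8,4) = 70 equally likely rank assignments) gives the two-sided p-value.
Step 5: p-value = 0.485714; compare to alpha = 0.1. fail to reject H0.

U_X = 5, p = 0.485714, fail to reject H0 at alpha = 0.1.


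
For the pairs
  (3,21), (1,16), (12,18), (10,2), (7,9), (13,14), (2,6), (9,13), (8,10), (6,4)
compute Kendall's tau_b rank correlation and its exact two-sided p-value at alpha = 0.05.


Step 1: Enumerate the 45 unordered pairs (i,j) with i<j and classify each by sign(x_j-x_i) * sign(y_j-y_i).
  (1,2):dx=-2,dy=-5->C; (1,3):dx=+9,dy=-3->D; (1,4):dx=+7,dy=-19->D; (1,5):dx=+4,dy=-12->D
  (1,6):dx=+10,dy=-7->D; (1,7):dx=-1,dy=-15->C; (1,8):dx=+6,dy=-8->D; (1,9):dx=+5,dy=-11->D
  (1,10):dx=+3,dy=-17->D; (2,3):dx=+11,dy=+2->C; (2,4):dx=+9,dy=-14->D; (2,5):dx=+6,dy=-7->D
  (2,6):dx=+12,dy=-2->D; (2,7):dx=+1,dy=-10->D; (2,8):dx=+8,dy=-3->D; (2,9):dx=+7,dy=-6->D
  (2,10):dx=+5,dy=-12->D; (3,4):dx=-2,dy=-16->C; (3,5):dx=-5,dy=-9->C; (3,6):dx=+1,dy=-4->D
  (3,7):dx=-10,dy=-12->C; (3,8):dx=-3,dy=-5->C; (3,9):dx=-4,dy=-8->C; (3,10):dx=-6,dy=-14->C
  (4,5):dx=-3,dy=+7->D; (4,6):dx=+3,dy=+12->C; (4,7):dx=-8,dy=+4->D; (4,8):dx=-1,dy=+11->D
  (4,9):dx=-2,dy=+8->D; (4,10):dx=-4,dy=+2->D; (5,6):dx=+6,dy=+5->C; (5,7):dx=-5,dy=-3->C
  (5,8):dx=+2,dy=+4->C; (5,9):dx=+1,dy=+1->C; (5,10):dx=-1,dy=-5->C; (6,7):dx=-11,dy=-8->C
  (6,8):dx=-4,dy=-1->C; (6,9):dx=-5,dy=-4->C; (6,10):dx=-7,dy=-10->C; (7,8):dx=+7,dy=+7->C
  (7,9):dx=+6,dy=+4->C; (7,10):dx=+4,dy=-2->D; (8,9):dx=-1,dy=-3->C; (8,10):dx=-3,dy=-9->C
  (9,10):dx=-2,dy=-6->C
Step 2: C = 24, D = 21, total pairs = 45.
Step 3: tau = (C - D)/(n(n-1)/2) = (24 - 21)/45 = 0.066667.
Step 4: Exact two-sided p-value (enumerate n! = 3628800 permutations of y under H0): p = 0.861801.
Step 5: alpha = 0.05. fail to reject H0.

tau_b = 0.0667 (C=24, D=21), p = 0.861801, fail to reject H0.


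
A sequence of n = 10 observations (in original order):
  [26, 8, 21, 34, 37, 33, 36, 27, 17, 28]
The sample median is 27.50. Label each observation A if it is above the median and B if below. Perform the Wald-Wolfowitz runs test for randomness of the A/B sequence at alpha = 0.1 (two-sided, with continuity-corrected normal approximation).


Step 1: Compute median = 27.50; label A = above, B = below.
Labels in order: BBBAAAABBA  (n_A = 5, n_B = 5)
Step 2: Count runs R = 4.
Step 3: Under H0 (random ordering), E[R] = 2*n_A*n_B/(n_A+n_B) + 1 = 2*5*5/10 + 1 = 6.0000.
        Var[R] = 2*n_A*n_B*(2*n_A*n_B - n_A - n_B) / ((n_A+n_B)^2 * (n_A+n_B-1)) = 2000/900 = 2.2222.
        SD[R] = 1.4907.
Step 4: Continuity-corrected z = (R + 0.5 - E[R]) / SD[R] = (4 + 0.5 - 6.0000) / 1.4907 = -1.0062.
Step 5: Two-sided p-value via normal approximation = 2*(1 - Phi(|z|)) = 0.314305.
Step 6: alpha = 0.1. fail to reject H0.

R = 4, z = -1.0062, p = 0.314305, fail to reject H0.


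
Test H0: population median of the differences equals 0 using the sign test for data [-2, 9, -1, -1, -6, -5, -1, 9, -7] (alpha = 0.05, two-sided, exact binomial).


Step 1: Discard zero differences. Original n = 9; n_eff = number of nonzero differences = 9.
Nonzero differences (with sign): -2, +9, -1, -1, -6, -5, -1, +9, -7
Step 2: Count signs: positive = 2, negative = 7.
Step 3: Under H0: P(positive) = 0.5, so the number of positives S ~ Bin(9, 0.5).
Step 4: Two-sided exact p-value = sum of Bin(9,0.5) probabilities at or below the observed probability = 0.179688.
Step 5: alpha = 0.05. fail to reject H0.

n_eff = 9, pos = 2, neg = 7, p = 0.179688, fail to reject H0.


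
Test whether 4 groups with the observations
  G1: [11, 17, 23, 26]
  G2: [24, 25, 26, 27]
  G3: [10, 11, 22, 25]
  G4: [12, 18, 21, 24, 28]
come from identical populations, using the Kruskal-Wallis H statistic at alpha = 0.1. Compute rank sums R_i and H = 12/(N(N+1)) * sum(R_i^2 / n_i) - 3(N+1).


Step 1: Combine all N = 17 observations and assign midranks.
sorted (value, group, rank): (10,G3,1), (11,G1,2.5), (11,G3,2.5), (12,G4,4), (17,G1,5), (18,G4,6), (21,G4,7), (22,G3,8), (23,G1,9), (24,G2,10.5), (24,G4,10.5), (25,G2,12.5), (25,G3,12.5), (26,G1,14.5), (26,G2,14.5), (27,G2,16), (28,G4,17)
Step 2: Sum ranks within each group.
R_1 = 31 (n_1 = 4)
R_2 = 53.5 (n_2 = 4)
R_3 = 24 (n_3 = 4)
R_4 = 44.5 (n_4 = 5)
Step 3: H = 12/(N(N+1)) * sum(R_i^2/n_i) - 3(N+1)
     = 12/(17*18) * (31^2/4 + 53.5^2/4 + 24^2/4 + 44.5^2/5) - 3*18
     = 0.039216 * 1495.86 - 54
     = 4.661275.
Step 4: Ties present; correction factor C = 1 - 24/(17^3 - 17) = 0.995098. Corrected H = 4.661275 / 0.995098 = 4.684236.
Step 5: Under H0, H ~ chi^2(3); p-value = 0.196434.
Step 6: alpha = 0.1. fail to reject H0.

H = 4.6842, df = 3, p = 0.196434, fail to reject H0.


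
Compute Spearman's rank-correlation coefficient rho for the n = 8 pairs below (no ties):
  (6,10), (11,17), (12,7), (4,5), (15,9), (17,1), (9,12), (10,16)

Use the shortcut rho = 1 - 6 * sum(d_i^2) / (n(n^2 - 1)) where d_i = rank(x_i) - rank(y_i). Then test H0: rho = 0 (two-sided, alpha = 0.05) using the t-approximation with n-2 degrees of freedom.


Step 1: Rank x and y separately (midranks; no ties here).
rank(x): 6->2, 11->5, 12->6, 4->1, 15->7, 17->8, 9->3, 10->4
rank(y): 10->5, 17->8, 7->3, 5->2, 9->4, 1->1, 12->6, 16->7
Step 2: d_i = R_x(i) - R_y(i); compute d_i^2.
  (2-5)^2=9, (5-8)^2=9, (6-3)^2=9, (1-2)^2=1, (7-4)^2=9, (8-1)^2=49, (3-6)^2=9, (4-7)^2=9
sum(d^2) = 104.
Step 3: rho = 1 - 6*104 / (8*(8^2 - 1)) = 1 - 624/504 = -0.238095.
Step 4: Under H0, t = rho * sqrt((n-2)/(1-rho^2)) = -0.6005 ~ t(6).
Step 5: Two-sided p-value from the t-distribution with 6 df = 0.570156.
Step 6: alpha = 0.05. fail to reject H0.

rho = -0.2381, p = 0.570156, fail to reject H0 at alpha = 0.05.


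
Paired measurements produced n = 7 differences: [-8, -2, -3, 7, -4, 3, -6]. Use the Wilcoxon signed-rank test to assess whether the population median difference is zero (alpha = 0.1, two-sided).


Step 1: Drop any zero differences (none here) and take |d_i|.
|d| = [8, 2, 3, 7, 4, 3, 6]
Step 2: Midrank |d_i| (ties get averaged ranks).
ranks: |8|->7, |2|->1, |3|->2.5, |7|->6, |4|->4, |3|->2.5, |6|->5
Step 3: Attach original signs; sum ranks with positive sign and with negative sign.
W+ = 6 + 2.5 = 8.5
W- = 7 + 1 + 2.5 + 4 + 5 = 19.5
(Check: W+ + W- = 28 should equal n(n+1)/2 = 28.)
Step 4: Test statistic W = min(W+, W-) = 8.5.
Step 5: Ties in |d|, so use the tie-corrected normal approximation.
        E[W] = n(n+1)/4 = 7*8/4 = 14.
        Tie groups: |d|=3 (t=2); sum(t^3 - t) = 6.
        Var[W] = n(n+1)(2n+1)/24 - sum(t^3-t)/48 = 840/24 - 6/48 = 34.875.
        z = (W - E[W]) / sqrt(Var[W]) = (8.5 - 14) / 5.9055 = -0.9313.
        Two-sided p = 2*Phi(z) = 0.351681.
Step 6: alpha = 0.1. fail to reject H0.

W+ = 8.5, W- = 19.5, W = min = 8.5, p = 0.351681, fail to reject H0.


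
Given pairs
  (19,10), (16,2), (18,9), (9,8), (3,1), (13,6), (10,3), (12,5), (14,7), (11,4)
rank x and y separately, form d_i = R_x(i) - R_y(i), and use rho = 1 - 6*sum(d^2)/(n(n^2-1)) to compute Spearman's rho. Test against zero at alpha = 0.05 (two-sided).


Step 1: Rank x and y separately (midranks; no ties here).
rank(x): 19->10, 16->8, 18->9, 9->2, 3->1, 13->6, 10->3, 12->5, 14->7, 11->4
rank(y): 10->10, 2->2, 9->9, 8->8, 1->1, 6->6, 3->3, 5->5, 7->7, 4->4
Step 2: d_i = R_x(i) - R_y(i); compute d_i^2.
  (10-10)^2=0, (8-2)^2=36, (9-9)^2=0, (2-8)^2=36, (1-1)^2=0, (6-6)^2=0, (3-3)^2=0, (5-5)^2=0, (7-7)^2=0, (4-4)^2=0
sum(d^2) = 72.
Step 3: rho = 1 - 6*72 / (10*(10^2 - 1)) = 1 - 432/990 = 0.563636.
Step 4: Under H0, t = rho * sqrt((n-2)/(1-rho^2)) = 1.9300 ~ t(8).
Step 5: Two-sided p-value from the t-distribution with 8 df = 0.089724.
Step 6: alpha = 0.05. fail to reject H0.

rho = 0.5636, p = 0.089724, fail to reject H0 at alpha = 0.05.


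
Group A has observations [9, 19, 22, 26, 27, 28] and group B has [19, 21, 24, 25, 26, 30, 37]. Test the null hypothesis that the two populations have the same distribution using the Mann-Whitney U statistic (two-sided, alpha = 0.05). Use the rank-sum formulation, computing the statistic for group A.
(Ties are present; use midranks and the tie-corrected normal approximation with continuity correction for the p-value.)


Step 1: Combine and sort all 13 observations; assign midranks.
sorted (value, group): (9,X), (19,X), (19,Y), (21,Y), (22,X), (24,Y), (25,Y), (26,X), (26,Y), (27,X), (28,X), (30,Y), (37,Y)
ranks: 9->1, 19->2.5, 19->2.5, 21->4, 22->5, 24->6, 25->7, 26->8.5, 26->8.5, 27->10, 28->11, 30->12, 37->13
Step 2: Rank sum for X: R1 = 1 + 2.5 + 5 + 8.5 + 10 + 11 = 38.
Step 3: U_X = R1 - n1(n1+1)/2 = 38 - 6*7/2 = 38 - 21 = 17.
       U_Y = n1*n2 - U_X = 42 - 17 = 25.
Step 4: Ties are present, so use the tie-corrected normal approximation (with continuity correction) for the p-value.
Step 5: p-value = 0.616104; compare to alpha = 0.05. fail to reject H0.

U_X = 17, p = 0.616104, fail to reject H0 at alpha = 0.05.


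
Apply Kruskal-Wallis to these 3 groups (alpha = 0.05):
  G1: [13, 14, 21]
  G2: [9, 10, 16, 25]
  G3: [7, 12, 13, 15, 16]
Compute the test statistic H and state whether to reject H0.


Step 1: Combine all N = 12 observations and assign midranks.
sorted (value, group, rank): (7,G3,1), (9,G2,2), (10,G2,3), (12,G3,4), (13,G1,5.5), (13,G3,5.5), (14,G1,7), (15,G3,8), (16,G2,9.5), (16,G3,9.5), (21,G1,11), (25,G2,12)
Step 2: Sum ranks within each group.
R_1 = 23.5 (n_1 = 3)
R_2 = 26.5 (n_2 = 4)
R_3 = 28 (n_3 = 5)
Step 3: H = 12/(N(N+1)) * sum(R_i^2/n_i) - 3(N+1)
     = 12/(12*13) * (23.5^2/3 + 26.5^2/4 + 28^2/5) - 3*13
     = 0.076923 * 516.446 - 39
     = 0.726603.
Step 4: Ties present; correction factor C = 1 - 12/(12^3 - 12) = 0.993007. Corrected H = 0.726603 / 0.993007 = 0.731719.
Step 5: Under H0, H ~ chi^2(2); p-value = 0.693600.
Step 6: alpha = 0.05. fail to reject H0.

H = 0.7317, df = 2, p = 0.693600, fail to reject H0.


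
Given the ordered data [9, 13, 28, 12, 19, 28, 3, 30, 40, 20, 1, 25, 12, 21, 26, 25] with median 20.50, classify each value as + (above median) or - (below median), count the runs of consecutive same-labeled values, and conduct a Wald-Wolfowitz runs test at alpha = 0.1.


Step 1: Compute median = 20.50; label A = above, B = below.
Labels in order: BBABBABAABBABAAA  (n_A = 8, n_B = 8)
Step 2: Count runs R = 10.
Step 3: Under H0 (random ordering), E[R] = 2*n_A*n_B/(n_A+n_B) + 1 = 2*8*8/16 + 1 = 9.0000.
        Var[R] = 2*n_A*n_B*(2*n_A*n_B - n_A - n_B) / ((n_A+n_B)^2 * (n_A+n_B-1)) = 14336/3840 = 3.7333.
        SD[R] = 1.9322.
Step 4: Continuity-corrected z = (R - 0.5 - E[R]) / SD[R] = (10 - 0.5 - 9.0000) / 1.9322 = 0.2588.
Step 5: Two-sided p-value via normal approximation = 2*(1 - Phi(|z|)) = 0.795809.
Step 6: alpha = 0.1. fail to reject H0.

R = 10, z = 0.2588, p = 0.795809, fail to reject H0.


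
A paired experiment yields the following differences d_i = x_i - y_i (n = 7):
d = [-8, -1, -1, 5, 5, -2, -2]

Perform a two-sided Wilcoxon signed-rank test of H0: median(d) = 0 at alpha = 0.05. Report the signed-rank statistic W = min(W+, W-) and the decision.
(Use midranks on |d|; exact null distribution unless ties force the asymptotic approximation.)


Step 1: Drop any zero differences (none here) and take |d_i|.
|d| = [8, 1, 1, 5, 5, 2, 2]
Step 2: Midrank |d_i| (ties get averaged ranks).
ranks: |8|->7, |1|->1.5, |1|->1.5, |5|->5.5, |5|->5.5, |2|->3.5, |2|->3.5
Step 3: Attach original signs; sum ranks with positive sign and with negative sign.
W+ = 5.5 + 5.5 = 11
W- = 7 + 1.5 + 1.5 + 3.5 + 3.5 = 17
(Check: W+ + W- = 28 should equal n(n+1)/2 = 28.)
Step 4: Test statistic W = min(W+, W-) = 11.
Step 5: Ties in |d|, so use the tie-corrected normal approximation.
        E[W] = n(n+1)/4 = 7*8/4 = 14.
        Tie groups: |d|=1 (t=2), |d|=2 (t=2), |d|=5 (t=2); sum(t^3 - t) = 18.
        Var[W] = n(n+1)(2n+1)/24 - sum(t^3-t)/48 = 840/24 - 18/48 = 34.625.
        z = (W - E[W]) / sqrt(Var[W]) = (11 - 14) / 5.8843 = -0.5098.
        Two-sided p = 2*Phi(z) = 0.610170.
Step 6: alpha = 0.05. fail to reject H0.

W+ = 11, W- = 17, W = min = 11, p = 0.610170, fail to reject H0.


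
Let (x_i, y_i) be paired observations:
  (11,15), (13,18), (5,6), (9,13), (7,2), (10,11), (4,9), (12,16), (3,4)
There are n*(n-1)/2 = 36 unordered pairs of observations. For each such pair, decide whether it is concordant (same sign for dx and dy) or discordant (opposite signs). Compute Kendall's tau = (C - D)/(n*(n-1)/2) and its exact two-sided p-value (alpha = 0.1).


Step 1: Enumerate the 36 unordered pairs (i,j) with i<j and classify each by sign(x_j-x_i) * sign(y_j-y_i).
  (1,2):dx=+2,dy=+3->C; (1,3):dx=-6,dy=-9->C; (1,4):dx=-2,dy=-2->C; (1,5):dx=-4,dy=-13->C
  (1,6):dx=-1,dy=-4->C; (1,7):dx=-7,dy=-6->C; (1,8):dx=+1,dy=+1->C; (1,9):dx=-8,dy=-11->C
  (2,3):dx=-8,dy=-12->C; (2,4):dx=-4,dy=-5->C; (2,5):dx=-6,dy=-16->C; (2,6):dx=-3,dy=-7->C
  (2,7):dx=-9,dy=-9->C; (2,8):dx=-1,dy=-2->C; (2,9):dx=-10,dy=-14->C; (3,4):dx=+4,dy=+7->C
  (3,5):dx=+2,dy=-4->D; (3,6):dx=+5,dy=+5->C; (3,7):dx=-1,dy=+3->D; (3,8):dx=+7,dy=+10->C
  (3,9):dx=-2,dy=-2->C; (4,5):dx=-2,dy=-11->C; (4,6):dx=+1,dy=-2->D; (4,7):dx=-5,dy=-4->C
  (4,8):dx=+3,dy=+3->C; (4,9):dx=-6,dy=-9->C; (5,6):dx=+3,dy=+9->C; (5,7):dx=-3,dy=+7->D
  (5,8):dx=+5,dy=+14->C; (5,9):dx=-4,dy=+2->D; (6,7):dx=-6,dy=-2->C; (6,8):dx=+2,dy=+5->C
  (6,9):dx=-7,dy=-7->C; (7,8):dx=+8,dy=+7->C; (7,9):dx=-1,dy=-5->C; (8,9):dx=-9,dy=-12->C
Step 2: C = 31, D = 5, total pairs = 36.
Step 3: tau = (C - D)/(n(n-1)/2) = (31 - 5)/36 = 0.722222.
Step 4: Exact two-sided p-value (enumerate n! = 362880 permutations of y under H0): p = 0.005886.
Step 5: alpha = 0.1. reject H0.

tau_b = 0.7222 (C=31, D=5), p = 0.005886, reject H0.


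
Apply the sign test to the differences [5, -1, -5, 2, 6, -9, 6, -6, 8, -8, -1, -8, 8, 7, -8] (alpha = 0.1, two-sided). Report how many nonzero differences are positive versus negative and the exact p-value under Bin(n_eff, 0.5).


Step 1: Discard zero differences. Original n = 15; n_eff = number of nonzero differences = 15.
Nonzero differences (with sign): +5, -1, -5, +2, +6, -9, +6, -6, +8, -8, -1, -8, +8, +7, -8
Step 2: Count signs: positive = 7, negative = 8.
Step 3: Under H0: P(positive) = 0.5, so the number of positives S ~ Bin(15, 0.5).
Step 4: Two-sided exact p-value = sum of Bin(15,0.5) probabilities at or below the observed probability = 1.000000.
Step 5: alpha = 0.1. fail to reject H0.

n_eff = 15, pos = 7, neg = 8, p = 1.000000, fail to reject H0.


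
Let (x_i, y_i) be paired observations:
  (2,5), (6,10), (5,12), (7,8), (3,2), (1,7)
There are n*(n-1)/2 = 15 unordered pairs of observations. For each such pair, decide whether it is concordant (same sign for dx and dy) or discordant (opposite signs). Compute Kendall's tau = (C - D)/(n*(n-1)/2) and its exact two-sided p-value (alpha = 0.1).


Step 1: Enumerate the 15 unordered pairs (i,j) with i<j and classify each by sign(x_j-x_i) * sign(y_j-y_i).
  (1,2):dx=+4,dy=+5->C; (1,3):dx=+3,dy=+7->C; (1,4):dx=+5,dy=+3->C; (1,5):dx=+1,dy=-3->D
  (1,6):dx=-1,dy=+2->D; (2,3):dx=-1,dy=+2->D; (2,4):dx=+1,dy=-2->D; (2,5):dx=-3,dy=-8->C
  (2,6):dx=-5,dy=-3->C; (3,4):dx=+2,dy=-4->D; (3,5):dx=-2,dy=-10->C; (3,6):dx=-4,dy=-5->C
  (4,5):dx=-4,dy=-6->C; (4,6):dx=-6,dy=-1->C; (5,6):dx=-2,dy=+5->D
Step 2: C = 9, D = 6, total pairs = 15.
Step 3: tau = (C - D)/(n(n-1)/2) = (9 - 6)/15 = 0.200000.
Step 4: Exact two-sided p-value (enumerate n! = 720 permutations of y under H0): p = 0.719444.
Step 5: alpha = 0.1. fail to reject H0.

tau_b = 0.2000 (C=9, D=6), p = 0.719444, fail to reject H0.


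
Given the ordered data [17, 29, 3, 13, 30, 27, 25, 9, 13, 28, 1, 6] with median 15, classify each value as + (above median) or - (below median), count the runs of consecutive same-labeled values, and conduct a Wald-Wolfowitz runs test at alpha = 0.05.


Step 1: Compute median = 15; label A = above, B = below.
Labels in order: AABBAAABBABB  (n_A = 6, n_B = 6)
Step 2: Count runs R = 6.
Step 3: Under H0 (random ordering), E[R] = 2*n_A*n_B/(n_A+n_B) + 1 = 2*6*6/12 + 1 = 7.0000.
        Var[R] = 2*n_A*n_B*(2*n_A*n_B - n_A - n_B) / ((n_A+n_B)^2 * (n_A+n_B-1)) = 4320/1584 = 2.7273.
        SD[R] = 1.6514.
Step 4: Continuity-corrected z = (R + 0.5 - E[R]) / SD[R] = (6 + 0.5 - 7.0000) / 1.6514 = -0.3028.
Step 5: Two-sided p-value via normal approximation = 2*(1 - Phi(|z|)) = 0.762069.
Step 6: alpha = 0.05. fail to reject H0.

R = 6, z = -0.3028, p = 0.762069, fail to reject H0.


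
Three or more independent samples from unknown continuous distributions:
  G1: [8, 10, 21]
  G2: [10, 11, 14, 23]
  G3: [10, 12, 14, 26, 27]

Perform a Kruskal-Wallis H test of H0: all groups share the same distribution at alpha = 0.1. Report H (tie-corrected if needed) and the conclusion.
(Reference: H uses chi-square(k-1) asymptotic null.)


Step 1: Combine all N = 12 observations and assign midranks.
sorted (value, group, rank): (8,G1,1), (10,G1,3), (10,G2,3), (10,G3,3), (11,G2,5), (12,G3,6), (14,G2,7.5), (14,G3,7.5), (21,G1,9), (23,G2,10), (26,G3,11), (27,G3,12)
Step 2: Sum ranks within each group.
R_1 = 13 (n_1 = 3)
R_2 = 25.5 (n_2 = 4)
R_3 = 39.5 (n_3 = 5)
Step 3: H = 12/(N(N+1)) * sum(R_i^2/n_i) - 3(N+1)
     = 12/(12*13) * (13^2/3 + 25.5^2/4 + 39.5^2/5) - 3*13
     = 0.076923 * 530.946 - 39
     = 1.841987.
Step 4: Ties present; correction factor C = 1 - 30/(12^3 - 12) = 0.982517. Corrected H = 1.841987 / 0.982517 = 1.874763.
Step 5: Under H0, H ~ chi^2(2); p-value = 0.391652.
Step 6: alpha = 0.1. fail to reject H0.

H = 1.8748, df = 2, p = 0.391652, fail to reject H0.


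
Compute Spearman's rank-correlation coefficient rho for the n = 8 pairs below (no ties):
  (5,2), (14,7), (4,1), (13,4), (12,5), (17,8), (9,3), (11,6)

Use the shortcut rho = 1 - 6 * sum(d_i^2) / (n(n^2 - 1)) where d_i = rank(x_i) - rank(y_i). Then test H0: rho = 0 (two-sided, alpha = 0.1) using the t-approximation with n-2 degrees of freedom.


Step 1: Rank x and y separately (midranks; no ties here).
rank(x): 5->2, 14->7, 4->1, 13->6, 12->5, 17->8, 9->3, 11->4
rank(y): 2->2, 7->7, 1->1, 4->4, 5->5, 8->8, 3->3, 6->6
Step 2: d_i = R_x(i) - R_y(i); compute d_i^2.
  (2-2)^2=0, (7-7)^2=0, (1-1)^2=0, (6-4)^2=4, (5-5)^2=0, (8-8)^2=0, (3-3)^2=0, (4-6)^2=4
sum(d^2) = 8.
Step 3: rho = 1 - 6*8 / (8*(8^2 - 1)) = 1 - 48/504 = 0.904762.
Step 4: Under H0, t = rho * sqrt((n-2)/(1-rho^2)) = 5.2034 ~ t(6).
Step 5: Two-sided p-value from the t-distribution with 6 df = 0.002008.
Step 6: alpha = 0.1. reject H0.

rho = 0.9048, p = 0.002008, reject H0 at alpha = 0.1.


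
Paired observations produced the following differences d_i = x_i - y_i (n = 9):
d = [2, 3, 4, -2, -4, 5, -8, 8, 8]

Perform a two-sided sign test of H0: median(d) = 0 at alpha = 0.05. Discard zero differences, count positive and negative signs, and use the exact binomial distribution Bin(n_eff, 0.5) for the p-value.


Step 1: Discard zero differences. Original n = 9; n_eff = number of nonzero differences = 9.
Nonzero differences (with sign): +2, +3, +4, -2, -4, +5, -8, +8, +8
Step 2: Count signs: positive = 6, negative = 3.
Step 3: Under H0: P(positive) = 0.5, so the number of positives S ~ Bin(9, 0.5).
Step 4: Two-sided exact p-value = sum of Bin(9,0.5) probabilities at or below the observed probability = 0.507812.
Step 5: alpha = 0.05. fail to reject H0.

n_eff = 9, pos = 6, neg = 3, p = 0.507812, fail to reject H0.


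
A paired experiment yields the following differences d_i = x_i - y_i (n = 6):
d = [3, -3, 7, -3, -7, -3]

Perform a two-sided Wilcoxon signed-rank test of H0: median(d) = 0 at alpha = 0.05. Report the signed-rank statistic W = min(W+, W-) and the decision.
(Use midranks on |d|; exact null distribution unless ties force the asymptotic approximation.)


Step 1: Drop any zero differences (none here) and take |d_i|.
|d| = [3, 3, 7, 3, 7, 3]
Step 2: Midrank |d_i| (ties get averaged ranks).
ranks: |3|->2.5, |3|->2.5, |7|->5.5, |3|->2.5, |7|->5.5, |3|->2.5
Step 3: Attach original signs; sum ranks with positive sign and with negative sign.
W+ = 2.5 + 5.5 = 8
W- = 2.5 + 2.5 + 5.5 + 2.5 = 13
(Check: W+ + W- = 21 should equal n(n+1)/2 = 21.)
Step 4: Test statistic W = min(W+, W-) = 8.
Step 5: Ties in |d|, so use the tie-corrected normal approximation.
        E[W] = n(n+1)/4 = 6*7/4 = 10.5.
        Tie groups: |d|=3 (t=4), |d|=7 (t=2); sum(t^3 - t) = 66.
        Var[W] = n(n+1)(2n+1)/24 - sum(t^3-t)/48 = 546/24 - 66/48 = 21.375.
        z = (W - E[W]) / sqrt(Var[W]) = (8 - 10.5) / 4.6233 = -0.5407.
        Two-sided p = 2*Phi(z) = 0.588688.
Step 6: alpha = 0.05. fail to reject H0.

W+ = 8, W- = 13, W = min = 8, p = 0.588688, fail to reject H0.


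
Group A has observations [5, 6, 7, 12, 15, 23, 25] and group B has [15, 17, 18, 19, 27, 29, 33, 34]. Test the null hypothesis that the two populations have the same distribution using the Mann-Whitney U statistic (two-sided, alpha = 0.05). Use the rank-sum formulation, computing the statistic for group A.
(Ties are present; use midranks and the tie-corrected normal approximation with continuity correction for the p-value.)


Step 1: Combine and sort all 15 observations; assign midranks.
sorted (value, group): (5,X), (6,X), (7,X), (12,X), (15,X), (15,Y), (17,Y), (18,Y), (19,Y), (23,X), (25,X), (27,Y), (29,Y), (33,Y), (34,Y)
ranks: 5->1, 6->2, 7->3, 12->4, 15->5.5, 15->5.5, 17->7, 18->8, 19->9, 23->10, 25->11, 27->12, 29->13, 33->14, 34->15
Step 2: Rank sum for X: R1 = 1 + 2 + 3 + 4 + 5.5 + 10 + 11 = 36.5.
Step 3: U_X = R1 - n1(n1+1)/2 = 36.5 - 7*8/2 = 36.5 - 28 = 8.5.
       U_Y = n1*n2 - U_X = 56 - 8.5 = 47.5.
Step 4: Ties are present, so use the tie-corrected normal approximation (with continuity correction) for the p-value.
Step 5: p-value = 0.027751; compare to alpha = 0.05. reject H0.

U_X = 8.5, p = 0.027751, reject H0 at alpha = 0.05.


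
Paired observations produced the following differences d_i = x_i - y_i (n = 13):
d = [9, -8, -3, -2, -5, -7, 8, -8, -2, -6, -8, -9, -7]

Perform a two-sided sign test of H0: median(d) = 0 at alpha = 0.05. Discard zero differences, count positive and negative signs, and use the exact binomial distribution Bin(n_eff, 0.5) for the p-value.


Step 1: Discard zero differences. Original n = 13; n_eff = number of nonzero differences = 13.
Nonzero differences (with sign): +9, -8, -3, -2, -5, -7, +8, -8, -2, -6, -8, -9, -7
Step 2: Count signs: positive = 2, negative = 11.
Step 3: Under H0: P(positive) = 0.5, so the number of positives S ~ Bin(13, 0.5).
Step 4: Two-sided exact p-value = sum of Bin(13,0.5) probabilities at or below the observed probability = 0.022461.
Step 5: alpha = 0.05. reject H0.

n_eff = 13, pos = 2, neg = 11, p = 0.022461, reject H0.


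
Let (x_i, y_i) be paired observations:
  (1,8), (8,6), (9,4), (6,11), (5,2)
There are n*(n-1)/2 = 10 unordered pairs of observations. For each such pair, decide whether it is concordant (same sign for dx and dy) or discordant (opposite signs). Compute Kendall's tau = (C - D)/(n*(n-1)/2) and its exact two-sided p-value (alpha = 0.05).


Step 1: Enumerate the 10 unordered pairs (i,j) with i<j and classify each by sign(x_j-x_i) * sign(y_j-y_i).
  (1,2):dx=+7,dy=-2->D; (1,3):dx=+8,dy=-4->D; (1,4):dx=+5,dy=+3->C; (1,5):dx=+4,dy=-6->D
  (2,3):dx=+1,dy=-2->D; (2,4):dx=-2,dy=+5->D; (2,5):dx=-3,dy=-4->C; (3,4):dx=-3,dy=+7->D
  (3,5):dx=-4,dy=-2->C; (4,5):dx=-1,dy=-9->C
Step 2: C = 4, D = 6, total pairs = 10.
Step 3: tau = (C - D)/(n(n-1)/2) = (4 - 6)/10 = -0.200000.
Step 4: Exact two-sided p-value (enumerate n! = 120 permutations of y under H0): p = 0.816667.
Step 5: alpha = 0.05. fail to reject H0.

tau_b = -0.2000 (C=4, D=6), p = 0.816667, fail to reject H0.


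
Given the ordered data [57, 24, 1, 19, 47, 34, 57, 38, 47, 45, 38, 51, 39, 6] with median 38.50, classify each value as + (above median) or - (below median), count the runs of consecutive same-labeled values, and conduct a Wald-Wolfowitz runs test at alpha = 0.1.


Step 1: Compute median = 38.50; label A = above, B = below.
Labels in order: ABBBABABAABAAB  (n_A = 7, n_B = 7)
Step 2: Count runs R = 10.
Step 3: Under H0 (random ordering), E[R] = 2*n_A*n_B/(n_A+n_B) + 1 = 2*7*7/14 + 1 = 8.0000.
        Var[R] = 2*n_A*n_B*(2*n_A*n_B - n_A - n_B) / ((n_A+n_B)^2 * (n_A+n_B-1)) = 8232/2548 = 3.2308.
        SD[R] = 1.7974.
Step 4: Continuity-corrected z = (R - 0.5 - E[R]) / SD[R] = (10 - 0.5 - 8.0000) / 1.7974 = 0.8345.
Step 5: Two-sided p-value via normal approximation = 2*(1 - Phi(|z|)) = 0.403986.
Step 6: alpha = 0.1. fail to reject H0.

R = 10, z = 0.8345, p = 0.403986, fail to reject H0.


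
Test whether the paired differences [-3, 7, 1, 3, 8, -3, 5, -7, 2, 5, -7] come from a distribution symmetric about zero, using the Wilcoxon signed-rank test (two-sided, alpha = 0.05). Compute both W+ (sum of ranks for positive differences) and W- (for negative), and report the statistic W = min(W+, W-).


Step 1: Drop any zero differences (none here) and take |d_i|.
|d| = [3, 7, 1, 3, 8, 3, 5, 7, 2, 5, 7]
Step 2: Midrank |d_i| (ties get averaged ranks).
ranks: |3|->4, |7|->9, |1|->1, |3|->4, |8|->11, |3|->4, |5|->6.5, |7|->9, |2|->2, |5|->6.5, |7|->9
Step 3: Attach original signs; sum ranks with positive sign and with negative sign.
W+ = 9 + 1 + 4 + 11 + 6.5 + 2 + 6.5 = 40
W- = 4 + 4 + 9 + 9 = 26
(Check: W+ + W- = 66 should equal n(n+1)/2 = 66.)
Step 4: Test statistic W = min(W+, W-) = 26.
Step 5: Ties in |d|, so use the tie-corrected normal approximation.
        E[W] = n(n+1)/4 = 11*12/4 = 33.
        Tie groups: |d|=3 (t=3), |d|=5 (t=2), |d|=7 (t=3); sum(t^3 - t) = 54.
        Var[W] = n(n+1)(2n+1)/24 - sum(t^3-t)/48 = 3036/24 - 54/48 = 125.375.
        z = (W - E[W]) / sqrt(Var[W]) = (26 - 33) / 11.1971 = -0.6252.
        Two-sided p = 2*Phi(z) = 0.531865.
Step 6: alpha = 0.05. fail to reject H0.

W+ = 40, W- = 26, W = min = 26, p = 0.531865, fail to reject H0.


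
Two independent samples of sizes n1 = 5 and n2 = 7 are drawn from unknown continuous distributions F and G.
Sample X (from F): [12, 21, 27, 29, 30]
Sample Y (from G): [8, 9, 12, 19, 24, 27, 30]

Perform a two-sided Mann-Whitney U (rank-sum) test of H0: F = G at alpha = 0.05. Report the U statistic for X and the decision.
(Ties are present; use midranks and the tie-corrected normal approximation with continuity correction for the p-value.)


Step 1: Combine and sort all 12 observations; assign midranks.
sorted (value, group): (8,Y), (9,Y), (12,X), (12,Y), (19,Y), (21,X), (24,Y), (27,X), (27,Y), (29,X), (30,X), (30,Y)
ranks: 8->1, 9->2, 12->3.5, 12->3.5, 19->5, 21->6, 24->7, 27->8.5, 27->8.5, 29->10, 30->11.5, 30->11.5
Step 2: Rank sum for X: R1 = 3.5 + 6 + 8.5 + 10 + 11.5 = 39.5.
Step 3: U_X = R1 - n1(n1+1)/2 = 39.5 - 5*6/2 = 39.5 - 15 = 24.5.
       U_Y = n1*n2 - U_X = 35 - 24.5 = 10.5.
Step 4: Ties are present, so use the tie-corrected normal approximation (with continuity correction) for the p-value.
Step 5: p-value = 0.288609; compare to alpha = 0.05. fail to reject H0.

U_X = 24.5, p = 0.288609, fail to reject H0 at alpha = 0.05.


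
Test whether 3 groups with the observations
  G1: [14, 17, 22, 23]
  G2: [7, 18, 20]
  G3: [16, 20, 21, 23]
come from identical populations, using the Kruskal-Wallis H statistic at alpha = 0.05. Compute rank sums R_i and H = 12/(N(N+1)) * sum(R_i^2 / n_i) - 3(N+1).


Step 1: Combine all N = 11 observations and assign midranks.
sorted (value, group, rank): (7,G2,1), (14,G1,2), (16,G3,3), (17,G1,4), (18,G2,5), (20,G2,6.5), (20,G3,6.5), (21,G3,8), (22,G1,9), (23,G1,10.5), (23,G3,10.5)
Step 2: Sum ranks within each group.
R_1 = 25.5 (n_1 = 4)
R_2 = 12.5 (n_2 = 3)
R_3 = 28 (n_3 = 4)
Step 3: H = 12/(N(N+1)) * sum(R_i^2/n_i) - 3(N+1)
     = 12/(11*12) * (25.5^2/4 + 12.5^2/3 + 28^2/4) - 3*12
     = 0.090909 * 410.646 - 36
     = 1.331439.
Step 4: Ties present; correction factor C = 1 - 12/(11^3 - 11) = 0.990909. Corrected H = 1.331439 / 0.990909 = 1.343654.
Step 5: Under H0, H ~ chi^2(2); p-value = 0.510774.
Step 6: alpha = 0.05. fail to reject H0.

H = 1.3437, df = 2, p = 0.510774, fail to reject H0.


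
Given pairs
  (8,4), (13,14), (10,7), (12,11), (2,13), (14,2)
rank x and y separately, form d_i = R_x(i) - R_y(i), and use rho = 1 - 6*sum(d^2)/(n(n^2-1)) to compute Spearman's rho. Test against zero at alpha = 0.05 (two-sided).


Step 1: Rank x and y separately (midranks; no ties here).
rank(x): 8->2, 13->5, 10->3, 12->4, 2->1, 14->6
rank(y): 4->2, 14->6, 7->3, 11->4, 13->5, 2->1
Step 2: d_i = R_x(i) - R_y(i); compute d_i^2.
  (2-2)^2=0, (5-6)^2=1, (3-3)^2=0, (4-4)^2=0, (1-5)^2=16, (6-1)^2=25
sum(d^2) = 42.
Step 3: rho = 1 - 6*42 / (6*(6^2 - 1)) = 1 - 252/210 = -0.200000.
Step 4: Under H0, t = rho * sqrt((n-2)/(1-rho^2)) = -0.4082 ~ t(4).
Step 5: Two-sided p-value from the t-distribution with 4 df = 0.704000.
Step 6: alpha = 0.05. fail to reject H0.

rho = -0.2000, p = 0.704000, fail to reject H0 at alpha = 0.05.


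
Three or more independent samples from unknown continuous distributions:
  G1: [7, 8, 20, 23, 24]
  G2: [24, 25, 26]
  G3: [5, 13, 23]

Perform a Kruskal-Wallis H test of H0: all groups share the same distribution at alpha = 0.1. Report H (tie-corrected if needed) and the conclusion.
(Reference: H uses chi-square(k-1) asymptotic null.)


Step 1: Combine all N = 11 observations and assign midranks.
sorted (value, group, rank): (5,G3,1), (7,G1,2), (8,G1,3), (13,G3,4), (20,G1,5), (23,G1,6.5), (23,G3,6.5), (24,G1,8.5), (24,G2,8.5), (25,G2,10), (26,G2,11)
Step 2: Sum ranks within each group.
R_1 = 25 (n_1 = 5)
R_2 = 29.5 (n_2 = 3)
R_3 = 11.5 (n_3 = 3)
Step 3: H = 12/(N(N+1)) * sum(R_i^2/n_i) - 3(N+1)
     = 12/(11*12) * (25^2/5 + 29.5^2/3 + 11.5^2/3) - 3*12
     = 0.090909 * 459.167 - 36
     = 5.742424.
Step 4: Ties present; correction factor C = 1 - 12/(11^3 - 11) = 0.990909. Corrected H = 5.742424 / 0.990909 = 5.795107.
Step 5: Under H0, H ~ chi^2(2); p-value = 0.055158.
Step 6: alpha = 0.1. reject H0.

H = 5.7951, df = 2, p = 0.055158, reject H0.


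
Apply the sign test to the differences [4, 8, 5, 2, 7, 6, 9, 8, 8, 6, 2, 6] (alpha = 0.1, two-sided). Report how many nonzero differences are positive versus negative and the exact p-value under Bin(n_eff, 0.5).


Step 1: Discard zero differences. Original n = 12; n_eff = number of nonzero differences = 12.
Nonzero differences (with sign): +4, +8, +5, +2, +7, +6, +9, +8, +8, +6, +2, +6
Step 2: Count signs: positive = 12, negative = 0.
Step 3: Under H0: P(positive) = 0.5, so the number of positives S ~ Bin(12, 0.5).
Step 4: Two-sided exact p-value = sum of Bin(12,0.5) probabilities at or below the observed probability = 0.000488.
Step 5: alpha = 0.1. reject H0.

n_eff = 12, pos = 12, neg = 0, p = 0.000488, reject H0.


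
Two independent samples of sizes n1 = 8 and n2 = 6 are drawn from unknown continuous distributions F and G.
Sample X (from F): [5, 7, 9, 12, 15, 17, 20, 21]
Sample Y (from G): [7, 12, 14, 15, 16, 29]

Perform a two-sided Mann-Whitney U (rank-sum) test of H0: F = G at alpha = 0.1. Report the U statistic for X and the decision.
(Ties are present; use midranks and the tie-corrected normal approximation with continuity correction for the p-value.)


Step 1: Combine and sort all 14 observations; assign midranks.
sorted (value, group): (5,X), (7,X), (7,Y), (9,X), (12,X), (12,Y), (14,Y), (15,X), (15,Y), (16,Y), (17,X), (20,X), (21,X), (29,Y)
ranks: 5->1, 7->2.5, 7->2.5, 9->4, 12->5.5, 12->5.5, 14->7, 15->8.5, 15->8.5, 16->10, 17->11, 20->12, 21->13, 29->14
Step 2: Rank sum for X: R1 = 1 + 2.5 + 4 + 5.5 + 8.5 + 11 + 12 + 13 = 57.5.
Step 3: U_X = R1 - n1(n1+1)/2 = 57.5 - 8*9/2 = 57.5 - 36 = 21.5.
       U_Y = n1*n2 - U_X = 48 - 21.5 = 26.5.
Step 4: Ties are present, so use the tie-corrected normal approximation (with continuity correction) for the p-value.
Step 5: p-value = 0.795593; compare to alpha = 0.1. fail to reject H0.

U_X = 21.5, p = 0.795593, fail to reject H0 at alpha = 0.1.


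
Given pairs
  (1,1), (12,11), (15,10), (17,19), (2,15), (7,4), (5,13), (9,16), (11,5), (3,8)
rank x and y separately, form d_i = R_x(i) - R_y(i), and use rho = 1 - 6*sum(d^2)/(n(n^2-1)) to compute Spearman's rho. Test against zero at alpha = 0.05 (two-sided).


Step 1: Rank x and y separately (midranks; no ties here).
rank(x): 1->1, 12->8, 15->9, 17->10, 2->2, 7->5, 5->4, 9->6, 11->7, 3->3
rank(y): 1->1, 11->6, 10->5, 19->10, 15->8, 4->2, 13->7, 16->9, 5->3, 8->4
Step 2: d_i = R_x(i) - R_y(i); compute d_i^2.
  (1-1)^2=0, (8-6)^2=4, (9-5)^2=16, (10-10)^2=0, (2-8)^2=36, (5-2)^2=9, (4-7)^2=9, (6-9)^2=9, (7-3)^2=16, (3-4)^2=1
sum(d^2) = 100.
Step 3: rho = 1 - 6*100 / (10*(10^2 - 1)) = 1 - 600/990 = 0.393939.
Step 4: Under H0, t = rho * sqrt((n-2)/(1-rho^2)) = 1.2123 ~ t(8).
Step 5: Two-sided p-value from the t-distribution with 8 df = 0.259998.
Step 6: alpha = 0.05. fail to reject H0.

rho = 0.3939, p = 0.259998, fail to reject H0 at alpha = 0.05.


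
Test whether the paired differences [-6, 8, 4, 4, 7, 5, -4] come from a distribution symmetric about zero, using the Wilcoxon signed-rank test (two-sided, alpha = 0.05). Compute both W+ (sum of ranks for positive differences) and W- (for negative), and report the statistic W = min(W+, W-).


Step 1: Drop any zero differences (none here) and take |d_i|.
|d| = [6, 8, 4, 4, 7, 5, 4]
Step 2: Midrank |d_i| (ties get averaged ranks).
ranks: |6|->5, |8|->7, |4|->2, |4|->2, |7|->6, |5|->4, |4|->2
Step 3: Attach original signs; sum ranks with positive sign and with negative sign.
W+ = 7 + 2 + 2 + 6 + 4 = 21
W- = 5 + 2 = 7
(Check: W+ + W- = 28 should equal n(n+1)/2 = 28.)
Step 4: Test statistic W = min(W+, W-) = 7.
Step 5: Ties in |d|, so use the tie-corrected normal approximation.
        E[W] = n(n+1)/4 = 7*8/4 = 14.
        Tie groups: |d|=4 (t=3); sum(t^3 - t) = 24.
        Var[W] = n(n+1)(2n+1)/24 - sum(t^3-t)/48 = 840/24 - 24/48 = 34.5.
        z = (W - E[W]) / sqrt(Var[W]) = (7 - 14) / 5.8737 = -1.1918.
        Two-sided p = 2*Phi(z) = 0.233356.
Step 6: alpha = 0.05. fail to reject H0.

W+ = 21, W- = 7, W = min = 7, p = 0.233356, fail to reject H0.


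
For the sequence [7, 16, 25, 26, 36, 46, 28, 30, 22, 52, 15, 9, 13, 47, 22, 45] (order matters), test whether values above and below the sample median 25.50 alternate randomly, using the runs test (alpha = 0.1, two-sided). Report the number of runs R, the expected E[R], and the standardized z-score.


Step 1: Compute median = 25.50; label A = above, B = below.
Labels in order: BBBAAAAABABBBABA  (n_A = 8, n_B = 8)
Step 2: Count runs R = 8.
Step 3: Under H0 (random ordering), E[R] = 2*n_A*n_B/(n_A+n_B) + 1 = 2*8*8/16 + 1 = 9.0000.
        Var[R] = 2*n_A*n_B*(2*n_A*n_B - n_A - n_B) / ((n_A+n_B)^2 * (n_A+n_B-1)) = 14336/3840 = 3.7333.
        SD[R] = 1.9322.
Step 4: Continuity-corrected z = (R + 0.5 - E[R]) / SD[R] = (8 + 0.5 - 9.0000) / 1.9322 = -0.2588.
Step 5: Two-sided p-value via normal approximation = 2*(1 - Phi(|z|)) = 0.795809.
Step 6: alpha = 0.1. fail to reject H0.

R = 8, z = -0.2588, p = 0.795809, fail to reject H0.
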